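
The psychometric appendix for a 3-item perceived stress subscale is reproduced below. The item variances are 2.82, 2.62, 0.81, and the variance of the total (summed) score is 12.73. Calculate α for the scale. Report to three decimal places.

sum of item variances = 2.82 + 2.62 + 0.81 = 6.25
α = (k/(k−1))·(1 − sum of item variances/total variance) = (3/2)·(1 − 6.25/12.73) = 0.764

α = 0.764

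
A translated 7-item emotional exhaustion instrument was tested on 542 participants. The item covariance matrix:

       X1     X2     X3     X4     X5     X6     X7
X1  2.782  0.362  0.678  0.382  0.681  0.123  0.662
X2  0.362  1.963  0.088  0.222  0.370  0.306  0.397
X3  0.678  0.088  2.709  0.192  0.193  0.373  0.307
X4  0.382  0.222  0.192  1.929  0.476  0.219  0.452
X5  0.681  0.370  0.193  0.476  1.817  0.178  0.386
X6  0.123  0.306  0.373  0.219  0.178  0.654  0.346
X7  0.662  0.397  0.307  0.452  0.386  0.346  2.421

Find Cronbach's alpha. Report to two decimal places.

sum of item variances = 2.782 + 1.963 + 2.709 + 1.929 + 1.817 + 0.654 + 2.421 = 14.275
Σ_{i<j} σ_ij = 7.393
Var(T) = 14.275 + 2 × 7.393 = 29.061
α = (k/(k−1))·(1 − sum of item variances/Var(T)) = (7/6)·(1 − 14.275/29.061) = 0.59

Cronbach's alpha = 0.59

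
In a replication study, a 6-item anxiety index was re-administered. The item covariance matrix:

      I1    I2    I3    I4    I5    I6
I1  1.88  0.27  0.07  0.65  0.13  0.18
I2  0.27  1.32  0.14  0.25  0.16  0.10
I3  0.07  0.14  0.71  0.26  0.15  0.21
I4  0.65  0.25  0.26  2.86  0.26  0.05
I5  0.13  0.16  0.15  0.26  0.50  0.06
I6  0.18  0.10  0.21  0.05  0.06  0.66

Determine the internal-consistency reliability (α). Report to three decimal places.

α = 0.511

sum of item variances = 1.88 + 1.32 + 0.71 + 2.86 + 0.50 + 0.66 = 7.93
Σ_{i<j} σ_ij = 2.94
total variance = 7.93 + 2 × 2.94 = 13.81
α = (k/(k−1))·(1 − sum of item variances/total variance) = (6/5)·(1 − 7.93/13.81) = 0.511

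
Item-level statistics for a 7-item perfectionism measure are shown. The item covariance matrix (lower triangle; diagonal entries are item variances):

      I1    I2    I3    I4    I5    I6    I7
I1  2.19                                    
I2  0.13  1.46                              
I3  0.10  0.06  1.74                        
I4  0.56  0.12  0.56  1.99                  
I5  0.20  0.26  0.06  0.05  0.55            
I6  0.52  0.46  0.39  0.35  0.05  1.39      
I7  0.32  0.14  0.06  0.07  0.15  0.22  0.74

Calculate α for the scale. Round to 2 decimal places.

ΣVar(i) = 2.19 + 1.46 + 1.74 + 1.99 + 0.55 + 1.39 + 0.74 = 10.06
Sum of the distinct covariances = 4.83
Var(T) = 10.06 + 2 × 4.83 = 19.72
α = (k/(k−1))·(1 − ΣVar(i)/Var(T)) = (7/6)·(1 − 10.06/19.72) = 0.57

α = 0.57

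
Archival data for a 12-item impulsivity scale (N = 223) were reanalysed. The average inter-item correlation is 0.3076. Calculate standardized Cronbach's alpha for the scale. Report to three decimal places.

Standardized α = k·r̄ / (1 + (k−1)·r̄) = 12 × 0.3076 / (1 + 11 × 0.3076)
  = 3.6912 / 4.3836 = 0.842

α = 0.842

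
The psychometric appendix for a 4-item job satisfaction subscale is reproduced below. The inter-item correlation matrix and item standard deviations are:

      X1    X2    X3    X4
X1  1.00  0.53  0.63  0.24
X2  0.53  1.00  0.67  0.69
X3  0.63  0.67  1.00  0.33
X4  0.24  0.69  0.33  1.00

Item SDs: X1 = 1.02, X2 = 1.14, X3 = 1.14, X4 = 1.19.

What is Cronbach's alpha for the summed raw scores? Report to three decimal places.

Σσ²ᵢ = 1.02² + 1.14² + 1.14² + 1.19² = 5.0557
Covariances σ_ij = r_ij · s_i · s_j:
  σ(X1,X2) = 0.53 × 1.02 × 1.14 = 0.6163
  σ(X1,X3) = 0.63 × 1.02 × 1.14 = 0.7326
  σ(X1,X4) = 0.24 × 1.02 × 1.19 = 0.2913
  σ(X2,X3) = 0.67 × 1.14 × 1.14 = 0.8707
  σ(X2,X4) = 0.69 × 1.14 × 1.19 = 0.9361
  σ(X3,X4) = 0.33 × 1.14 × 1.19 = 0.4477
σ²_T = Σσ²ᵢ + 2·Σσ_ij = 5.0557 + 2 × 3.8947 = 12.8451
α = (4/3)·(1 − 5.0557/12.8451) = 0.809

Cronbach's alpha = 0.809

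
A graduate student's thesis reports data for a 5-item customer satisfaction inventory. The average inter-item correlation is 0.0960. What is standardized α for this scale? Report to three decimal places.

α = 0.347

Standardized α = k·r̄ / (1 + (k−1)·r̄) = 5 × 0.0960 / (1 + 4 × 0.0960)
  = 0.4800 / 1.3840 = 0.347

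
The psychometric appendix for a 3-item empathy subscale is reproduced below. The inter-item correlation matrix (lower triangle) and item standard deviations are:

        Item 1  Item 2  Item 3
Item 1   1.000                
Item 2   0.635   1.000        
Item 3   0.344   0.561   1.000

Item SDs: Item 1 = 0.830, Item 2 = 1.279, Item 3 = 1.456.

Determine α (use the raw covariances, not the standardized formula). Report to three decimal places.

Σσ²ᵢ = 0.830² + 1.279² + 1.456² = 4.4447
Covariances σ_ij = r_ij · s_i · s_j:
  σ(Item 1,Item 2) = 0.635 × 0.830 × 1.279 = 0.6741
  σ(Item 1,Item 3) = 0.344 × 0.830 × 1.456 = 0.4157
  σ(Item 2,Item 3) = 0.561 × 1.279 × 1.456 = 1.0447
σ²_T = Σσ²ᵢ + 2·Σσ_ij = 4.4447 + 2 × 2.1345 = 8.7137
α = (3/2)·(1 − 4.4447/8.7137) = 0.735

α = 0.735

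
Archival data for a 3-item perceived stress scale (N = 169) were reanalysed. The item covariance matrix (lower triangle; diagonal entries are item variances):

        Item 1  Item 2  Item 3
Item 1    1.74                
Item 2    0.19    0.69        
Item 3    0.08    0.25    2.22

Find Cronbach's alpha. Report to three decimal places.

Cronbach's alpha = 0.274

Σσᵢ² = 1.74 + 0.69 + 2.22 = 4.65
Σ_{i<j} σ_ij = 0.52
Var(T) = 4.65 + 2 × 0.52 = 5.69
α = (k/(k−1))·(1 − Σσᵢ²/Var(T)) = (3/2)·(1 − 4.65/5.69) = 0.274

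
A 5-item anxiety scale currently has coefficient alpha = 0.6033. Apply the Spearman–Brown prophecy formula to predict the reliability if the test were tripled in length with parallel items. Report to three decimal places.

predicted reliability = 0.820

Length factor m = 3
α' = m·α / (1 + (m−1)·α)
   = 3 × 0.6033 / (1 + (3 − 1) × 0.6033)
   = 1.8099 / 2.2066 = 0.820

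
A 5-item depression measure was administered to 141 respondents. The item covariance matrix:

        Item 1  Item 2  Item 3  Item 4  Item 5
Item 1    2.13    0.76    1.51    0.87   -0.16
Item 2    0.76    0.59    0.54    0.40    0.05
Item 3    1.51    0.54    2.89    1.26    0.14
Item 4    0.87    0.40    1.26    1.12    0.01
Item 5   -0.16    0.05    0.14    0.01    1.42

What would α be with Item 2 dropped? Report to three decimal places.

Remaining items: Item 1, Item 3, Item 4, Item 5 (k = 4).
Σσᵢ² = 2.13 + 2.89 + 1.12 + 1.42 = 7.56
σ²_total = 7.56 + 2 × 3.63 = 14.82
α (item deleted) = (4/3)·(1 − 7.56/14.82) = 0.653

α = 0.653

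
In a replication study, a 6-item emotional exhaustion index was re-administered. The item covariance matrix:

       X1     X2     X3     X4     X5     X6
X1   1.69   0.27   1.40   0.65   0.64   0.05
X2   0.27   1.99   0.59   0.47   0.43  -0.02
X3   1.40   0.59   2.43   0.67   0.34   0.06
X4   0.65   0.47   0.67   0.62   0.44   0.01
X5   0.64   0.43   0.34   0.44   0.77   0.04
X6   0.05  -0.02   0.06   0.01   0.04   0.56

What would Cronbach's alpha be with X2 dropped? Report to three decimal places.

Remaining items: X1, X3, X4, X5, X6 (k = 5).
sum of item variances = 1.69 + 2.43 + 0.62 + 0.77 + 0.56 = 6.07
total variance = 6.07 + 2 × 4.30 = 14.67
α (item deleted) = (5/4)·(1 − 6.07/14.67) = 0.733

α = 0.733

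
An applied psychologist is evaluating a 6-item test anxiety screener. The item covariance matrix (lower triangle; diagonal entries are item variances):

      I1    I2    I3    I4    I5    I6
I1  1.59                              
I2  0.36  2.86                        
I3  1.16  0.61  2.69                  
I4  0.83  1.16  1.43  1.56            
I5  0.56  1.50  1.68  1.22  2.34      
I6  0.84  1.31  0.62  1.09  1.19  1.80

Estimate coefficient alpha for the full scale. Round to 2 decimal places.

Σσᵢ² = 1.59 + 2.86 + 2.69 + 1.56 + 2.34 + 1.80 = 12.84
Sum of off-diagonal covariances = 15.56
σ²_total = 12.84 + 2 × 15.56 = 43.96
α = (k/(k−1))·(1 − Σσᵢ²/σ²_total) = (6/5)·(1 − 12.84/43.96) = 0.85

coefficient alpha = 0.85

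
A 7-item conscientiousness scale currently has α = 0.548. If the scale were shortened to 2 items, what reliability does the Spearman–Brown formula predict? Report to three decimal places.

Length factor m = 2/7 = 0.2857
α' = m·α / (1 − (1−m)·α)
   = 2/7 × 0.548 / (1 − (1 − 2/7) × 0.548)
   = 0.1566 / 0.6086 = 0.257

predicted reliability = 0.257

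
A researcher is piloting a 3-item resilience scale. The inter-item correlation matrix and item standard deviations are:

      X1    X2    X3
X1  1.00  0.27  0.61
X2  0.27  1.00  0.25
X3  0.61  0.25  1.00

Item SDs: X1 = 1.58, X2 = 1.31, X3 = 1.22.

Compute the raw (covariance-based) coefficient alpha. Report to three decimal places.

Σσ²ᵢ = 1.58² + 1.31² + 1.22² = 5.7009
Covariances σ_ij = r_ij · s_i · s_j:
  σ(X1,X2) = 0.27 × 1.58 × 1.31 = 0.5588
  σ(X1,X3) = 0.61 × 1.58 × 1.22 = 1.1758
  σ(X2,X3) = 0.25 × 1.31 × 1.22 = 0.3996
σ²_T = Σσ²ᵢ + 2·Σσ_ij = 5.7009 + 2 × 2.1342 = 9.9693
α = (3/2)·(1 − 5.7009/9.9693) = 0.642

coefficient alpha = 0.642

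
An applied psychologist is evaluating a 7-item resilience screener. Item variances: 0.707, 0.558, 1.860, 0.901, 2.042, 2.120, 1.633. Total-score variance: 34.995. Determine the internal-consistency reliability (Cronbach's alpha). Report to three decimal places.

Σσᵢ² = 0.707 + 0.558 + 1.860 + 0.901 + 2.042 + 2.120 + 1.633 = 9.821
α = (k/(k−1))·(1 − Σσᵢ²/total variance) = (7/6)·(1 − 9.821/34.995) = 0.839

Cronbach's alpha = 0.839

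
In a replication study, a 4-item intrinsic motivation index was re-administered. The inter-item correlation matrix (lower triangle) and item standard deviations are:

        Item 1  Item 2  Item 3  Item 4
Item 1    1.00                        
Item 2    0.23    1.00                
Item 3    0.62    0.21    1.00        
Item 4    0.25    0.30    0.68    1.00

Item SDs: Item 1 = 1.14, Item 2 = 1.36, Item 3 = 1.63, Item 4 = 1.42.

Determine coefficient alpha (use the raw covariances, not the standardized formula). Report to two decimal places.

Σσ²ᵢ = 1.14² + 1.36² + 1.63² + 1.42² = 7.8225
Covariances σ_ij = r_ij · s_i · s_j:
  σ(Item 1,Item 2) = 0.23 × 1.14 × 1.36 = 0.3566
  σ(Item 1,Item 3) = 0.62 × 1.14 × 1.63 = 1.1521
  σ(Item 1,Item 4) = 0.25 × 1.14 × 1.42 = 0.4047
  σ(Item 2,Item 3) = 0.21 × 1.36 × 1.63 = 0.4655
  σ(Item 2,Item 4) = 0.30 × 1.36 × 1.42 = 0.5794
  σ(Item 3,Item 4) = 0.68 × 1.63 × 1.42 = 1.5739
σ²_T = Σσ²ᵢ + 2·Σσ_ij = 7.8225 + 2 × 4.5322 = 16.8869
α = (4/3)·(1 − 7.8225/16.8869) = 0.72

coefficient alpha = 0.72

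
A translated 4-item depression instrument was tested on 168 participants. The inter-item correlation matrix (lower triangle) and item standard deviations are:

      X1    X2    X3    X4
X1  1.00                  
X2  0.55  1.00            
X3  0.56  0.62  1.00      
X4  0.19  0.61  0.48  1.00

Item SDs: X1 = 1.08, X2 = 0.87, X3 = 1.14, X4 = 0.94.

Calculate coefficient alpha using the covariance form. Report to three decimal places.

coefficient alpha = 0.794

Σσ²ᵢ = 1.08² + 0.87² + 1.14² + 0.94² = 4.1065
Covariances σ_ij = r_ij · s_i · s_j:
  σ(X1,X2) = 0.55 × 1.08 × 0.87 = 0.5168
  σ(X1,X3) = 0.56 × 1.08 × 1.14 = 0.6895
  σ(X1,X4) = 0.19 × 1.08 × 0.94 = 0.1929
  σ(X2,X3) = 0.62 × 0.87 × 1.14 = 0.6149
  σ(X2,X4) = 0.61 × 0.87 × 0.94 = 0.4989
  σ(X3,X4) = 0.48 × 1.14 × 0.94 = 0.5144
σ²_T = Σσ²ᵢ + 2·Σσ_ij = 4.1065 + 2 × 3.0274 = 10.1613
α = (4/3)·(1 − 4.1065/10.1613) = 0.794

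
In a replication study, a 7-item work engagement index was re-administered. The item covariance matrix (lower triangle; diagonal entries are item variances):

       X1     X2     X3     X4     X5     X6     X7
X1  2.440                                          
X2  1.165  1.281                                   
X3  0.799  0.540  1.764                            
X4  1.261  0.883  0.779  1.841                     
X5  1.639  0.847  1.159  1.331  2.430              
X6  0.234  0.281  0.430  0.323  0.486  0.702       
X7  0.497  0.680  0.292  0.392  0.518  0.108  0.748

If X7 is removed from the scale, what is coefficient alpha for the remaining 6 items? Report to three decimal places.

α = 0.839

Remaining items: X1, X2, X3, X4, X5, X6 (k = 6).
sum of item variances = 2.440 + 1.281 + 1.764 + 1.841 + 2.430 + 0.702 = 10.458
Var(T) = 10.458 + 2 × 12.157 = 34.772
α (item deleted) = (6/5)·(1 − 10.458/34.772) = 0.839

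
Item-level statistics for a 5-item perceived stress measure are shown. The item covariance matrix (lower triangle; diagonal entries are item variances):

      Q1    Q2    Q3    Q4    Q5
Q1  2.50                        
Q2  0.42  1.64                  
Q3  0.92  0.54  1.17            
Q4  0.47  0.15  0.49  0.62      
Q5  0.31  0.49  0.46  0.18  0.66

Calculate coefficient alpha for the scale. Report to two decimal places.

α = 0.72

ΣVar(i) = 2.50 + 1.64 + 1.17 + 0.62 + 0.66 = 6.59
Σ_{i<j} σ_ij = 4.43
σ²_total = 6.59 + 2 × 4.43 = 15.45
α = (k/(k−1))·(1 − ΣVar(i)/σ²_total) = (5/4)·(1 − 6.59/15.45) = 0.72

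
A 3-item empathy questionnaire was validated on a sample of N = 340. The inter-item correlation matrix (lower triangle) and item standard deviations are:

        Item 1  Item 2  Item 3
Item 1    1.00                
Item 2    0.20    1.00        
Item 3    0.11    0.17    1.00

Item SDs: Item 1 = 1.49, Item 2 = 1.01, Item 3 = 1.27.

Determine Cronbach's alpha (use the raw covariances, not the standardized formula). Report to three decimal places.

Σσ²ᵢ = 1.49² + 1.01² + 1.27² = 4.8531
Covariances σ_ij = r_ij · s_i · s_j:
  σ(Item 1,Item 2) = 0.20 × 1.49 × 1.01 = 0.3010
  σ(Item 1,Item 3) = 0.11 × 1.49 × 1.27 = 0.2082
  σ(Item 2,Item 3) = 0.17 × 1.01 × 1.27 = 0.2181
σ²_T = Σσ²ᵢ + 2·Σσ_ij = 4.8531 + 2 × 0.7273 = 6.3077
α = (3/2)·(1 − 4.8531/6.3077) = 0.346

α = 0.346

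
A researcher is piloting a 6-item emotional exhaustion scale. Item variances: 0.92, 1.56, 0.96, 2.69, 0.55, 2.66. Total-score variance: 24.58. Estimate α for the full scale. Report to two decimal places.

Σσ²ᵢ = 0.92 + 1.56 + 0.96 + 2.69 + 0.55 + 2.66 = 9.34
α = (k/(k−1))·(1 − Σσ²ᵢ/Var(T)) = (6/5)·(1 − 9.34/24.58) = 0.74

α = 0.74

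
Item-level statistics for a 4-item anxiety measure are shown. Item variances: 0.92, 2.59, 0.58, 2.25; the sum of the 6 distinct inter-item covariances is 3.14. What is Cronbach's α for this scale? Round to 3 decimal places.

Cronbach's α = 0.663

ΣVar(i) = 0.92 + 2.59 + 0.58 + 2.25 = 6.34
Sum of distinct covariances = 3.14
total variance = ΣVar(i) + 2·Σcov = 6.34 + 2 × 3.14 = 12.62
α = (4/3)·(1 − 6.34/12.62) = 0.663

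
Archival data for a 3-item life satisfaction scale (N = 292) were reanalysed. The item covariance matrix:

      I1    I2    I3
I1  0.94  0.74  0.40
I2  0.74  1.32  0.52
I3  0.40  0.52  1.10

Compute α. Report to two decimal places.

α = 0.75

Σσᵢ² = 0.94 + 1.32 + 1.10 = 3.36
Sum of off-diagonal covariances = 1.66
σ²_total = 3.36 + 2 × 1.66 = 6.68
α = (k/(k−1))·(1 − Σσᵢ²/σ²_total) = (3/2)·(1 − 3.36/6.68) = 0.75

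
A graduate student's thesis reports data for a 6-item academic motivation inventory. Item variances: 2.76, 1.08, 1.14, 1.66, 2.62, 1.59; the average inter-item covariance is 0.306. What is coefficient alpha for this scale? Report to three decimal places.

α = 0.550

ΣVar(i) = 2.76 + 1.08 + 1.14 + 1.66 + 2.62 + 1.59 = 10.85
Sum of the 15 distinct covariances = 15 × 0.306 = 4.590
σ²_total = ΣVar(i) + 2·Σcov = 10.85 + 2 × 4.590 = 20.030
α = (6/5)·(1 − 10.85/20.030) = 0.550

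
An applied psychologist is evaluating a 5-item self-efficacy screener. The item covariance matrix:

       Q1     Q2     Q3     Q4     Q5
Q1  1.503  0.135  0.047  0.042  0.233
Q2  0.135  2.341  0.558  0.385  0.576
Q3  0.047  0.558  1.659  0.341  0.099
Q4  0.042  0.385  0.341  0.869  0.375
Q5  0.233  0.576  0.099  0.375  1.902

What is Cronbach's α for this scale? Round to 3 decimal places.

α = 0.504

Σσᵢ² = 1.503 + 2.341 + 1.659 + 0.869 + 1.902 = 8.274
Sum of the distinct covariances = 2.791
Var(T) = 8.274 + 2 × 2.791 = 13.856
α = (k/(k−1))·(1 − Σσᵢ²/Var(T)) = (5/4)·(1 − 8.274/13.856) = 0.504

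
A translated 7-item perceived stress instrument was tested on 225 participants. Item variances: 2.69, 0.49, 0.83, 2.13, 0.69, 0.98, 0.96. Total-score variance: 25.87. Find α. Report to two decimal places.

sum of item variances = 2.69 + 0.49 + 0.83 + 2.13 + 0.69 + 0.98 + 0.96 = 8.77
α = (k/(k−1))·(1 − sum of item variances/σ²_total) = (7/6)·(1 − 8.77/25.87) = 0.77

α = 0.77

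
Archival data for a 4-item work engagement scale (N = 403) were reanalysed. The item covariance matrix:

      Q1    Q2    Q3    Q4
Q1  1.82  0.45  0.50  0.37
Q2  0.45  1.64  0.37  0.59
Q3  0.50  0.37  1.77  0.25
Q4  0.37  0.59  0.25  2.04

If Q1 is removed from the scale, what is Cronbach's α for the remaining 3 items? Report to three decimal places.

Remaining items: Q2, Q3, Q4 (k = 3).
Σσ²ᵢ = 1.64 + 1.77 + 2.04 = 5.45
Var(T) = 5.45 + 2 × 1.21 = 7.87
α (item deleted) = (3/2)·(1 − 5.45/7.87) = 0.461

Cronbach's α = 0.461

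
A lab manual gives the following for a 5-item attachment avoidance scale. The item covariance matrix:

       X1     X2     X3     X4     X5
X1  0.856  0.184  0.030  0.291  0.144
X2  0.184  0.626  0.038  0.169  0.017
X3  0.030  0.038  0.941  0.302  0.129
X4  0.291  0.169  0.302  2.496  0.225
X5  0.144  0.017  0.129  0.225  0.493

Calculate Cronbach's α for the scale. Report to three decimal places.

Cronbach's α = 0.451

Σσᵢ² = 0.856 + 0.626 + 0.941 + 2.496 + 0.493 = 5.412
Σ_{i<j} σ_ij = 1.529
total variance = 5.412 + 2 × 1.529 = 8.470
α = (k/(k−1))·(1 − Σσᵢ²/total variance) = (5/4)·(1 − 5.412/8.470) = 0.451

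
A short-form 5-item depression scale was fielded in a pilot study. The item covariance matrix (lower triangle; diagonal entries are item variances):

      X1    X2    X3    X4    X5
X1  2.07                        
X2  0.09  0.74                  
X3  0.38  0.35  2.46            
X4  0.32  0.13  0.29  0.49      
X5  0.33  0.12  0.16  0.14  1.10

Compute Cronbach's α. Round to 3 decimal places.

Cronbach's α = 0.503

Σσᵢ² = 2.07 + 0.74 + 2.46 + 0.49 + 1.10 = 6.86
Sum of the distinct covariances = 2.31
Var(T) = 6.86 + 2 × 2.31 = 11.48
α = (k/(k−1))·(1 − Σσᵢ²/Var(T)) = (5/4)·(1 − 6.86/11.48) = 0.503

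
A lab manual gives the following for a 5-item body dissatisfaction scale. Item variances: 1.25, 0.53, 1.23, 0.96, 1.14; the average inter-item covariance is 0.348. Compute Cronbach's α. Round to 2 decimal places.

Σσ²ᵢ = 1.25 + 0.53 + 1.23 + 0.96 + 1.14 = 5.11
Sum of the 10 distinct covariances = 10 × 0.348 = 3.480
total variance = Σσ²ᵢ + 2·Σcov = 5.11 + 2 × 3.480 = 12.070
α = (5/4)·(1 − 5.11/12.070) = 0.72

α = 0.72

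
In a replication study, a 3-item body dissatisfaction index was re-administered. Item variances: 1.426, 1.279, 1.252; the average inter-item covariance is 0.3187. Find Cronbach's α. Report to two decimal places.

α = 0.49

Σσ²ᵢ = 1.426 + 1.279 + 1.252 = 3.957
Sum of the 3 distinct covariances = 3 × 0.3187 = 0.9561
Var(T) = Σσ²ᵢ + 2·Σcov = 3.957 + 2 × 0.9561 = 5.8692
α = (3/2)·(1 − 3.957/5.8692) = 0.49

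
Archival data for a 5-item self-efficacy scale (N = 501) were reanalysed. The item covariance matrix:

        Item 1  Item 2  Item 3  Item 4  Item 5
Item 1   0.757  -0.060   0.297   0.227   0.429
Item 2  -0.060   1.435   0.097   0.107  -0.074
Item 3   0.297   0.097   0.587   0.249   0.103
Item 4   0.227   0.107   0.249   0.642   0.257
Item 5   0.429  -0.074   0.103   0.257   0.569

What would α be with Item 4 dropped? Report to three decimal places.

α = 0.428

Remaining items: Item 1, Item 2, Item 3, Item 5 (k = 4).
ΣVar(i) = 0.757 + 1.435 + 0.587 + 0.569 = 3.348
σ²_total = 3.348 + 2 × 0.792 = 4.932
α (item deleted) = (4/3)·(1 − 3.348/4.932) = 0.428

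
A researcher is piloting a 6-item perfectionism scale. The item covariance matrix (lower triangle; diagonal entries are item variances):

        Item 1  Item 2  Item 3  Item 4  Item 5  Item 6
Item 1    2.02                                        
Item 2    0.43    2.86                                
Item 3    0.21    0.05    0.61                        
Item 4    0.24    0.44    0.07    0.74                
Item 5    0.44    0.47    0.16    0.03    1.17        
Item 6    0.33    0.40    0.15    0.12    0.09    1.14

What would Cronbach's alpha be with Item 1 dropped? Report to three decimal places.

Cronbach's alpha = 0.472

Remaining items: Item 2, Item 3, Item 4, Item 5, Item 6 (k = 5).
sum of item variances = 2.86 + 0.61 + 0.74 + 1.17 + 1.14 = 6.52
σ²_total = 6.52 + 2 × 1.98 = 10.48
α (item deleted) = (5/4)·(1 − 6.52/10.48) = 0.472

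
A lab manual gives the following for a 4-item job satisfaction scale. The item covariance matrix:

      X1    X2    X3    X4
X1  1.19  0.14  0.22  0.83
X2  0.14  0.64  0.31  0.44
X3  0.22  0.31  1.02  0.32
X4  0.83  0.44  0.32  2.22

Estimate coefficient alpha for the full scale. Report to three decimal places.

ΣVar(i) = 1.19 + 0.64 + 1.02 + 2.22 = 5.07
Sum of off-diagonal covariances = 2.26
total variance = 5.07 + 2 × 2.26 = 9.59
α = (k/(k−1))·(1 − ΣVar(i)/total variance) = (4/3)·(1 − 5.07/9.59) = 0.628

coefficient alpha = 0.628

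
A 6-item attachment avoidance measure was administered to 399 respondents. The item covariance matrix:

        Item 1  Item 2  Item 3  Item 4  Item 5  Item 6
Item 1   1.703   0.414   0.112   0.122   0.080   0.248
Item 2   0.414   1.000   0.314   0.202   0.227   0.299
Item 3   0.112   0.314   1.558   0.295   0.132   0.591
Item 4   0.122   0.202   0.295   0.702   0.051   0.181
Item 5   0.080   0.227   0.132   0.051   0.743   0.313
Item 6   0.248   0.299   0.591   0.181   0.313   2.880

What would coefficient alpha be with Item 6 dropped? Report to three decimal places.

Remaining items: Item 1, Item 2, Item 3, Item 4, Item 5 (k = 5).
sum of item variances = 1.703 + 1.000 + 1.558 + 0.702 + 0.743 = 5.706
total variance = 5.706 + 2 × 1.949 = 9.604
α (item deleted) = (5/4)·(1 − 5.706/9.604) = 0.507

α = 0.507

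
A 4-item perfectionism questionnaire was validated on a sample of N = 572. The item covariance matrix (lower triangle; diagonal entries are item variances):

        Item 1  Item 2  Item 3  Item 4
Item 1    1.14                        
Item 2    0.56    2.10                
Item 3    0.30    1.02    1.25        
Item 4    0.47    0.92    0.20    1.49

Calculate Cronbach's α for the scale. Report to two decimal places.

Σσᵢ² = 1.14 + 2.10 + 1.25 + 1.49 = 5.98
Σ_{i<j} σ_ij = 3.47
Var(T) = 5.98 + 2 × 3.47 = 12.92
α = (k/(k−1))·(1 − Σσᵢ²/Var(T)) = (4/3)·(1 − 5.98/12.92) = 0.72

Cronbach's α = 0.72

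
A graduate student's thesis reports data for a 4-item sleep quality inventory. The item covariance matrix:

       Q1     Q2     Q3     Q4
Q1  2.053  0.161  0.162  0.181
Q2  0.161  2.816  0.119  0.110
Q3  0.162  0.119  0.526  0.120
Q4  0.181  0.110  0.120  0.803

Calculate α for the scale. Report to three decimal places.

α = 0.288

Σσ²ᵢ = 2.053 + 2.816 + 0.526 + 0.803 = 6.198
Σ_{i<j} σ_ij = 0.853
σ²_total = 6.198 + 2 × 0.853 = 7.904
α = (k/(k−1))·(1 − Σσ²ᵢ/σ²_total) = (4/3)·(1 − 6.198/7.904) = 0.288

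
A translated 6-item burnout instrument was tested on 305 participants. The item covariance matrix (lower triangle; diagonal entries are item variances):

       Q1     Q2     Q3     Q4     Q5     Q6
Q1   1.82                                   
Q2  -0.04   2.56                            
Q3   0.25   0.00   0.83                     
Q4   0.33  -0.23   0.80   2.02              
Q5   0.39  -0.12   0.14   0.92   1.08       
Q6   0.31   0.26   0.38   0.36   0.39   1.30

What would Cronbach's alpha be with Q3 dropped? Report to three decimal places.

Cronbach's alpha = 0.462

Remaining items: Q1, Q2, Q4, Q5, Q6 (k = 5).
Σσ²ᵢ = 1.82 + 2.56 + 2.02 + 1.08 + 1.30 = 8.78
total variance = 8.78 + 2 × 2.57 = 13.92
α (item deleted) = (5/4)·(1 − 8.78/13.92) = 0.462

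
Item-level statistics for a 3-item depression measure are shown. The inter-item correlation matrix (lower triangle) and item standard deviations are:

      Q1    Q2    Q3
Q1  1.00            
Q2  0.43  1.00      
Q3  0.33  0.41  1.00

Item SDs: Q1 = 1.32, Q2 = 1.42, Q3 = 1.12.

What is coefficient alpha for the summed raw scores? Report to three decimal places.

α = 0.656

Σσ²ᵢ = 1.32² + 1.42² + 1.12² = 5.0132
Covariances σ_ij = r_ij · s_i · s_j:
  σ(Q1,Q2) = 0.43 × 1.32 × 1.42 = 0.8060
  σ(Q1,Q3) = 0.33 × 1.32 × 1.12 = 0.4879
  σ(Q2,Q3) = 0.41 × 1.42 × 1.12 = 0.6521
σ²_T = Σσ²ᵢ + 2·Σσ_ij = 5.0132 + 2 × 1.9460 = 8.9052
α = (3/2)·(1 − 5.0132/8.9052) = 0.656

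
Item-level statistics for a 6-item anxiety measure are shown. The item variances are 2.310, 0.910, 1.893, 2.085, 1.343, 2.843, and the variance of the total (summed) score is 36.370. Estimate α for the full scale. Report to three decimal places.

Σσ²ᵢ = 2.310 + 0.910 + 1.893 + 2.085 + 1.343 + 2.843 = 11.384
α = (k/(k−1))·(1 − Σσ²ᵢ/Var(T)) = (6/5)·(1 − 11.384/36.370) = 0.824

α = 0.824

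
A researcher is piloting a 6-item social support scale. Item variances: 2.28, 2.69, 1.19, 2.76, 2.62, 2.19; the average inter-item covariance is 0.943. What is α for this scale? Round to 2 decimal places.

ΣVar(i) = 2.28 + 2.69 + 1.19 + 2.76 + 2.62 + 2.19 = 13.73
Sum of the 15 distinct covariances = 15 × 0.943 = 14.145
σ²_T = ΣVar(i) + 2·Σcov = 13.73 + 2 × 14.145 = 42.020
α = (6/5)·(1 − 13.73/42.020) = 0.81

α = 0.81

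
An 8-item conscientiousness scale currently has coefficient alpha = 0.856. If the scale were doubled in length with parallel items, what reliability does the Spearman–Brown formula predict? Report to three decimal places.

Length factor m = 2
α' = m·α / (1 + (m−1)·α)
   = 2 × 0.856 / (1 + (2 − 1) × 0.856)
   = 1.7120 / 1.8560 = 0.922

predicted reliability = 0.922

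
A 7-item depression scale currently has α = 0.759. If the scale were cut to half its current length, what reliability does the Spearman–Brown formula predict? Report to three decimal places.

Length factor m = 1/2
α' = m·α / (1 − (1−m)·α)
   = 1/2 × 0.759 / (1 − (1 − 1/2) × 0.759)
   = 0.3795 / 0.6205 = 0.612

predicted reliability = 0.612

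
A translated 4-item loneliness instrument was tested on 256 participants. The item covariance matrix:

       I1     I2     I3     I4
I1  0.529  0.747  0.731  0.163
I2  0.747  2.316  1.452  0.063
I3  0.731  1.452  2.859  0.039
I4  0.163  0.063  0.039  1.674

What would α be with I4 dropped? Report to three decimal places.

α = 0.760

Remaining items: I1, I2, I3 (k = 3).
Σσ²ᵢ = 0.529 + 2.316 + 2.859 = 5.704
σ²_total = 5.704 + 2 × 2.930 = 11.564
α (item deleted) = (3/2)·(1 − 5.704/11.564) = 0.760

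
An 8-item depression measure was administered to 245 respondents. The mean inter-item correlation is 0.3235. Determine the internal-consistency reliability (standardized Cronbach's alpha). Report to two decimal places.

Standardized α = k·r̄ / (1 + (k−1)·r̄) = 8 × 0.3235 / (1 + 7 × 0.3235)
  = 2.5880 / 3.2645 = 0.79

standardized Cronbach's alpha = 0.79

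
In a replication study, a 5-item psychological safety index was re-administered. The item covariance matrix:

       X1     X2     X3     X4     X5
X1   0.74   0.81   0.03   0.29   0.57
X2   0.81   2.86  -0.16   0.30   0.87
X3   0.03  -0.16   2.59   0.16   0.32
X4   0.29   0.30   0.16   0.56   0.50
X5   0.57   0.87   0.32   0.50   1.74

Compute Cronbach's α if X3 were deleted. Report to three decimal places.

Remaining items: X1, X2, X4, X5 (k = 4).
Σσ²ᵢ = 0.74 + 2.86 + 0.56 + 1.74 = 5.90
total variance = 5.90 + 2 × 3.34 = 12.58
α (item deleted) = (4/3)·(1 − 5.90/12.58) = 0.708

α = 0.708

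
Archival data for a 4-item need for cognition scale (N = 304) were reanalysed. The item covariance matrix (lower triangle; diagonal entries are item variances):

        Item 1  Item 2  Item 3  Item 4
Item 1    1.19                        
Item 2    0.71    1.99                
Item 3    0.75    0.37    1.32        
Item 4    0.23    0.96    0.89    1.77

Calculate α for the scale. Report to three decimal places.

α = 0.740

Σσᵢ² = 1.19 + 1.99 + 1.32 + 1.77 = 6.27
Sum of off-diagonal covariances = 3.91
σ²_T = 6.27 + 2 × 3.91 = 14.09
α = (k/(k−1))·(1 − Σσᵢ²/σ²_T) = (4/3)·(1 − 6.27/14.09) = 0.740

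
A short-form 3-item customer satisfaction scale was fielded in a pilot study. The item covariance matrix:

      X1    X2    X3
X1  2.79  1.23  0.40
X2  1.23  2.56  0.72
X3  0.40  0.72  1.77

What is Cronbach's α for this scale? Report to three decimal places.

Cronbach's α = 0.596

sum of item variances = 2.79 + 2.56 + 1.77 = 7.12
Σ_{i<j} σ_ij = 2.35
total variance = 7.12 + 2 × 2.35 = 11.82
α = (k/(k−1))·(1 − sum of item variances/total variance) = (3/2)·(1 − 7.12/11.82) = 0.596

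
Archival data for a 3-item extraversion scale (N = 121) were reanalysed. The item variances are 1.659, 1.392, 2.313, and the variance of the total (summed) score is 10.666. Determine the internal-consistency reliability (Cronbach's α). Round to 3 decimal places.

Cronbach's α = 0.746

Σσ²ᵢ = 1.659 + 1.392 + 2.313 = 5.364
α = (k/(k−1))·(1 − Σσ²ᵢ/σ²_T) = (3/2)·(1 − 5.364/10.666) = 0.746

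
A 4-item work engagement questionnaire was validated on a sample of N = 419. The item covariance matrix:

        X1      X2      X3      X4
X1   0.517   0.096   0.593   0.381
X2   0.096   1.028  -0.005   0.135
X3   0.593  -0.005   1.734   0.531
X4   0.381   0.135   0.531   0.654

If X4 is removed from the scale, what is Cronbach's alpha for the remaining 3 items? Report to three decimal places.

α = 0.442

Remaining items: X1, X2, X3 (k = 3).
ΣVar(i) = 0.517 + 1.028 + 1.734 = 3.279
total variance = 3.279 + 2 × 0.684 = 4.647
α (item deleted) = (3/2)·(1 − 3.279/4.647) = 0.442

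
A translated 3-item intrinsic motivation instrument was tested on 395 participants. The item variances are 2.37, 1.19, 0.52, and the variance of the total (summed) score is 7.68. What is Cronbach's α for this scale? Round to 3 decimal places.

Σσ²ᵢ = 2.37 + 1.19 + 0.52 = 4.08
α = (k/(k−1))·(1 − Σσ²ᵢ/total variance) = (3/2)·(1 − 4.08/7.68) = 0.703

α = 0.703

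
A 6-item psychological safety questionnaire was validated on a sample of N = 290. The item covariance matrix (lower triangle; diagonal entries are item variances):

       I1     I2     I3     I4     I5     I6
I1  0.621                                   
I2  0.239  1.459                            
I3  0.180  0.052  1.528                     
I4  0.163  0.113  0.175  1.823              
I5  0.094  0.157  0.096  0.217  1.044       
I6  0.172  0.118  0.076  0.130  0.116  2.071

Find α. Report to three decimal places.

α = 0.395

Σσ²ᵢ = 0.621 + 1.459 + 1.528 + 1.823 + 1.044 + 2.071 = 8.546
Sum of the distinct covariances = 2.098
σ²_T = 8.546 + 2 × 2.098 = 12.742
α = (k/(k−1))·(1 − Σσ²ᵢ/σ²_T) = (6/5)·(1 − 8.546/12.742) = 0.395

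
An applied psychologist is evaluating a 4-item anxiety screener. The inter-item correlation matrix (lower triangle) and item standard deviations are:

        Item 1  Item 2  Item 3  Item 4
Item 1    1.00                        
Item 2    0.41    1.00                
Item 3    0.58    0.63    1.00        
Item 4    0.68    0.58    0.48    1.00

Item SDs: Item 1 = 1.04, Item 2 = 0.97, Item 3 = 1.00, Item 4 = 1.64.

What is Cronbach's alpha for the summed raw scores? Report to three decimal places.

Σσ²ᵢ = 1.04² + 0.97² + 1.00² + 1.64² = 5.7121
Covariances σ_ij = r_ij · s_i · s_j:
  σ(Item 1,Item 2) = 0.41 × 1.04 × 0.97 = 0.4136
  σ(Item 1,Item 3) = 0.58 × 1.04 × 1.00 = 0.6032
  σ(Item 1,Item 4) = 0.68 × 1.04 × 1.64 = 1.1598
  σ(Item 2,Item 3) = 0.63 × 0.97 × 1.00 = 0.6111
  σ(Item 2,Item 4) = 0.58 × 0.97 × 1.64 = 0.9227
  σ(Item 3,Item 4) = 0.48 × 1.00 × 1.64 = 0.7872
σ²_T = Σσ²ᵢ + 2·Σσ_ij = 5.7121 + 2 × 4.4976 = 14.7073
α = (4/3)·(1 − 5.7121/14.7073) = 0.815

α = 0.815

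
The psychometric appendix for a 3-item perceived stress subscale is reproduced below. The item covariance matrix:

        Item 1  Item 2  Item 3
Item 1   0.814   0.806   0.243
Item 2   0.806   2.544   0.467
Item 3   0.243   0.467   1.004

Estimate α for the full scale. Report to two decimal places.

ΣVar(i) = 0.814 + 2.544 + 1.004 = 4.362
Σ_{i<j} σ_ij = 1.516
total variance = 4.362 + 2 × 1.516 = 7.394
α = (k/(k−1))·(1 − ΣVar(i)/total variance) = (3/2)·(1 − 4.362/7.394) = 0.62

α = 0.62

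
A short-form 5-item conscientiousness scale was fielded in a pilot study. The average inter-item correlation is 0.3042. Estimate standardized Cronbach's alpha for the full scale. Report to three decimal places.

Standardized α = k·r̄ / (1 + (k−1)·r̄) = 5 × 0.3042 / (1 + 4 × 0.3042)
  = 1.5210 / 2.2168 = 0.686

α = 0.686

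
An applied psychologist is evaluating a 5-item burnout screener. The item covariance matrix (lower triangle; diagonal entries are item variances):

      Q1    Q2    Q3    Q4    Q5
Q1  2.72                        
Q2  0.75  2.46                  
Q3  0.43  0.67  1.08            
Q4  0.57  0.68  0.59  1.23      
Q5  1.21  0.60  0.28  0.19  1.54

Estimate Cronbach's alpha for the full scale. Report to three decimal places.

sum of item variances = 2.72 + 2.46 + 1.08 + 1.23 + 1.54 = 9.03
Sum of off-diagonal covariances = 5.97
σ²_total = 9.03 + 2 × 5.97 = 20.97
α = (k/(k−1))·(1 − sum of item variances/σ²_total) = (5/4)·(1 − 9.03/20.97) = 0.712

Cronbach's alpha = 0.712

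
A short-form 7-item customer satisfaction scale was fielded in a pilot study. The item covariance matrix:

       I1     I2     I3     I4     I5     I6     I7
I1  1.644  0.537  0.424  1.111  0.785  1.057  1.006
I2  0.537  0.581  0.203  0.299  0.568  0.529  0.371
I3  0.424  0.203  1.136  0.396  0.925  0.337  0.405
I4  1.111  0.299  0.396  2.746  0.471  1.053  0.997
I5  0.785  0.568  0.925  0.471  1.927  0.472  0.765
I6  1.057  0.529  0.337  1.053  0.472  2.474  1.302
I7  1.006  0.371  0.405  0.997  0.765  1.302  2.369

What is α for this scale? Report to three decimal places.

Σσ²ᵢ = 1.644 + 0.581 + 1.136 + 2.746 + 1.927 + 2.474 + 2.369 = 12.877
Sum of the distinct covariances = 14.013
Var(T) = 12.877 + 2 × 14.013 = 40.903
α = (k/(k−1))·(1 − Σσ²ᵢ/Var(T)) = (7/6)·(1 − 12.877/40.903) = 0.799

α = 0.799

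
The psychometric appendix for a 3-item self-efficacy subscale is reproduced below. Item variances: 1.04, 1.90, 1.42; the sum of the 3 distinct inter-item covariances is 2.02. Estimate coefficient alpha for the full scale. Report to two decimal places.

ΣVar(i) = 1.04 + 1.90 + 1.42 = 4.36
Sum of distinct covariances = 2.02
σ²_total = ΣVar(i) + 2·Σcov = 4.36 + 2 × 2.02 = 8.40
α = (3/2)·(1 − 4.36/8.40) = 0.72

α = 0.72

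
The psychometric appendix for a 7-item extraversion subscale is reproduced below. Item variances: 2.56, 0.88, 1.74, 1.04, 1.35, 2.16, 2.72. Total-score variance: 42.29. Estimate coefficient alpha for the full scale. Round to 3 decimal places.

Σσ²ᵢ = 2.56 + 0.88 + 1.74 + 1.04 + 1.35 + 2.16 + 2.72 = 12.45
α = (k/(k−1))·(1 − Σσ²ᵢ/σ²_T) = (7/6)·(1 − 12.45/42.29) = 0.823

coefficient alpha = 0.823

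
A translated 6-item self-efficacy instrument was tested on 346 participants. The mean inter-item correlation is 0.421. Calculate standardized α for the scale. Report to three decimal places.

α = 0.814

Standardized α = k·r̄ / (1 + (k−1)·r̄) = 6 × 0.421 / (1 + 5 × 0.421)
  = 2.5260 / 3.1050 = 0.814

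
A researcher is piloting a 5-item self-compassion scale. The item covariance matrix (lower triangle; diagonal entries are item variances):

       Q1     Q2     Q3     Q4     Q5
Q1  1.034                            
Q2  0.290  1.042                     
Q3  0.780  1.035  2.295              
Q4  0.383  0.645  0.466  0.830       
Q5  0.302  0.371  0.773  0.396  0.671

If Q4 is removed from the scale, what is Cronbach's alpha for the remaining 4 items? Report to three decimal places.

Remaining items: Q1, Q2, Q3, Q5 (k = 4).
sum of item variances = 1.034 + 1.042 + 2.295 + 0.671 = 5.042
σ²_T = 5.042 + 2 × 3.551 = 12.144
α (item deleted) = (4/3)·(1 − 5.042/12.144) = 0.780

α = 0.780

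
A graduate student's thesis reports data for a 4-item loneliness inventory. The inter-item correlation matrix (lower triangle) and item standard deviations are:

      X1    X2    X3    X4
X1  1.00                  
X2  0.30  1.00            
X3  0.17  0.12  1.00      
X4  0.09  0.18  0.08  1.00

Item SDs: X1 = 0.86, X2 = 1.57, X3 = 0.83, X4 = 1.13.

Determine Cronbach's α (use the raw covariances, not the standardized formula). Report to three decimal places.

Cronbach's α = 0.414

Σσ²ᵢ = 0.86² + 1.57² + 0.83² + 1.13² = 5.1703
Covariances σ_ij = r_ij · s_i · s_j:
  σ(X1,X2) = 0.30 × 0.86 × 1.57 = 0.4051
  σ(X1,X3) = 0.17 × 0.86 × 0.83 = 0.1213
  σ(X1,X4) = 0.09 × 0.86 × 1.13 = 0.0875
  σ(X2,X3) = 0.12 × 1.57 × 0.83 = 0.1564
  σ(X2,X4) = 0.18 × 1.57 × 1.13 = 0.3193
  σ(X3,X4) = 0.08 × 0.83 × 1.13 = 0.0750
σ²_T = Σσ²ᵢ + 2·Σσ_ij = 5.1703 + 2 × 1.1646 = 7.4995
α = (4/3)·(1 − 5.1703/7.4995) = 0.414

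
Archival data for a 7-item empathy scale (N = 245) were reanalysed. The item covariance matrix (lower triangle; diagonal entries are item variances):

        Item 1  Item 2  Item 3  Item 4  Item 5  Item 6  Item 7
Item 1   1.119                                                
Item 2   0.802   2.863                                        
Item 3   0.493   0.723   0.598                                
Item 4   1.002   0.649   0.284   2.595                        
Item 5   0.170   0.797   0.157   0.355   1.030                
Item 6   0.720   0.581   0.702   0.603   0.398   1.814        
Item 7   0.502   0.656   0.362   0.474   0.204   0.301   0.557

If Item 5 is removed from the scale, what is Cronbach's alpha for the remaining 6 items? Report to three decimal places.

Remaining items: Item 1, Item 2, Item 3, Item 4, Item 6, Item 7 (k = 6).
ΣVar(i) = 1.119 + 2.863 + 0.598 + 2.595 + 1.814 + 0.557 = 9.546
total variance = 9.546 + 2 × 8.854 = 27.254
α (item deleted) = (6/5)·(1 − 9.546/27.254) = 0.780

Cronbach's alpha = 0.780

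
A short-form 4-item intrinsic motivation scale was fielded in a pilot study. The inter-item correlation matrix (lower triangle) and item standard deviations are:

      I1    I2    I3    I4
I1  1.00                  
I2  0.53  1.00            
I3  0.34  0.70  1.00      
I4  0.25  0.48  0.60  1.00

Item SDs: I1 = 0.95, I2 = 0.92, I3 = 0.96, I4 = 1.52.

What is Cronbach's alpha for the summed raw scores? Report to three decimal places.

α = 0.760

Σσ²ᵢ = 0.95² + 0.92² + 0.96² + 1.52² = 4.9809
Covariances σ_ij = r_ij · s_i · s_j:
  σ(I1,I2) = 0.53 × 0.95 × 0.92 = 0.4632
  σ(I1,I3) = 0.34 × 0.95 × 0.96 = 0.3101
  σ(I1,I4) = 0.25 × 0.95 × 1.52 = 0.3610
  σ(I2,I3) = 0.70 × 0.92 × 0.96 = 0.6182
  σ(I2,I4) = 0.48 × 0.92 × 1.52 = 0.6712
  σ(I3,I4) = 0.60 × 0.96 × 1.52 = 0.8755
σ²_T = Σσ²ᵢ + 2·Σσ_ij = 4.9809 + 2 × 3.2992 = 11.5793
α = (4/3)·(1 − 4.9809/11.5793) = 0.760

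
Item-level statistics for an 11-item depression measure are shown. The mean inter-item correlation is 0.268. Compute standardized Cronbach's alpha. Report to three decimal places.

Standardized α = k·r̄ / (1 + (k−1)·r̄) = 11 × 0.268 / (1 + 10 × 0.268)
  = 2.9480 / 3.6800 = 0.801

standardized Cronbach's alpha = 0.801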